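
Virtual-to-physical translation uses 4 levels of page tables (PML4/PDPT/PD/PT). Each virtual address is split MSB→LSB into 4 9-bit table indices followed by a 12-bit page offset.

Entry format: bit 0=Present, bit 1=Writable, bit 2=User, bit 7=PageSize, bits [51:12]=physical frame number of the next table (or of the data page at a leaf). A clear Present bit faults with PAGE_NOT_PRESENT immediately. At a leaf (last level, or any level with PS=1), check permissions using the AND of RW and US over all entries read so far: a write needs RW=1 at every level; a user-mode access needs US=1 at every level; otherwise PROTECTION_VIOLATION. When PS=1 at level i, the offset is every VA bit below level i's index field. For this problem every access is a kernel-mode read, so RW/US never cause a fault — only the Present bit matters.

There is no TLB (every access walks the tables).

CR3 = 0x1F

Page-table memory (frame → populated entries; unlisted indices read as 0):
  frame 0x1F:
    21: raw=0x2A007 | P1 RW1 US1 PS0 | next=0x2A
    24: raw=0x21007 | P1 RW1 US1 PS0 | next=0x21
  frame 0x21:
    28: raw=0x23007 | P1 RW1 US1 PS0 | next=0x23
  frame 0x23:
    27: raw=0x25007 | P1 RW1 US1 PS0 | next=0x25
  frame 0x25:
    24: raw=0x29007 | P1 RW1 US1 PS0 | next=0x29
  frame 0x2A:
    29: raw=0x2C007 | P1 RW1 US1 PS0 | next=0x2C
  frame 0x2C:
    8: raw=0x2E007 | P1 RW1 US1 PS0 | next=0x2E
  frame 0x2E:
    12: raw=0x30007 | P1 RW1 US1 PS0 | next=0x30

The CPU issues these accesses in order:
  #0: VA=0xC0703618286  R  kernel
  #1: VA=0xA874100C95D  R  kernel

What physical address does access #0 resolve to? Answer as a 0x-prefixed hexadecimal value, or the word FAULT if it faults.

Per-access translation:
#0 VA=0xC0703618286 (r,kernel):
  [0] read 0x1F idx=24: raw=0x21007 flags P=1 W=1 U=1 S=0
  [1] read 0x21 idx=28: raw=0x23007 flags P=1 W=1 U=1 S=0
  [2] read 0x23 idx=27: raw=0x25007 flags P=1 W=1 U=1 S=0
  [3] read 0x25 idx=24: raw=0x29007 flags P=1 W=1 U=1 S=0
  ✓ 0x29286  — 4 lookups
#1 VA=0xA874100C95D (r,kernel):
  [0] read 0x1F idx=21: raw=0x2A007 flags P=1 W=1 U=1 S=0
  [1] read 0x2A idx=29: raw=0x2C007 flags P=1 W=1 U=1 S=0
  [2] read 0x2C idx=8: raw=0x2E007 flags P=1 W=1 U=1 S=0
  [3] read 0x2E idx=12: raw=0x30007 flags P=1 W=1 U=1 S=0
  ✓ 0x3095D  — 4 lookups

Access #0 PA: 0x29286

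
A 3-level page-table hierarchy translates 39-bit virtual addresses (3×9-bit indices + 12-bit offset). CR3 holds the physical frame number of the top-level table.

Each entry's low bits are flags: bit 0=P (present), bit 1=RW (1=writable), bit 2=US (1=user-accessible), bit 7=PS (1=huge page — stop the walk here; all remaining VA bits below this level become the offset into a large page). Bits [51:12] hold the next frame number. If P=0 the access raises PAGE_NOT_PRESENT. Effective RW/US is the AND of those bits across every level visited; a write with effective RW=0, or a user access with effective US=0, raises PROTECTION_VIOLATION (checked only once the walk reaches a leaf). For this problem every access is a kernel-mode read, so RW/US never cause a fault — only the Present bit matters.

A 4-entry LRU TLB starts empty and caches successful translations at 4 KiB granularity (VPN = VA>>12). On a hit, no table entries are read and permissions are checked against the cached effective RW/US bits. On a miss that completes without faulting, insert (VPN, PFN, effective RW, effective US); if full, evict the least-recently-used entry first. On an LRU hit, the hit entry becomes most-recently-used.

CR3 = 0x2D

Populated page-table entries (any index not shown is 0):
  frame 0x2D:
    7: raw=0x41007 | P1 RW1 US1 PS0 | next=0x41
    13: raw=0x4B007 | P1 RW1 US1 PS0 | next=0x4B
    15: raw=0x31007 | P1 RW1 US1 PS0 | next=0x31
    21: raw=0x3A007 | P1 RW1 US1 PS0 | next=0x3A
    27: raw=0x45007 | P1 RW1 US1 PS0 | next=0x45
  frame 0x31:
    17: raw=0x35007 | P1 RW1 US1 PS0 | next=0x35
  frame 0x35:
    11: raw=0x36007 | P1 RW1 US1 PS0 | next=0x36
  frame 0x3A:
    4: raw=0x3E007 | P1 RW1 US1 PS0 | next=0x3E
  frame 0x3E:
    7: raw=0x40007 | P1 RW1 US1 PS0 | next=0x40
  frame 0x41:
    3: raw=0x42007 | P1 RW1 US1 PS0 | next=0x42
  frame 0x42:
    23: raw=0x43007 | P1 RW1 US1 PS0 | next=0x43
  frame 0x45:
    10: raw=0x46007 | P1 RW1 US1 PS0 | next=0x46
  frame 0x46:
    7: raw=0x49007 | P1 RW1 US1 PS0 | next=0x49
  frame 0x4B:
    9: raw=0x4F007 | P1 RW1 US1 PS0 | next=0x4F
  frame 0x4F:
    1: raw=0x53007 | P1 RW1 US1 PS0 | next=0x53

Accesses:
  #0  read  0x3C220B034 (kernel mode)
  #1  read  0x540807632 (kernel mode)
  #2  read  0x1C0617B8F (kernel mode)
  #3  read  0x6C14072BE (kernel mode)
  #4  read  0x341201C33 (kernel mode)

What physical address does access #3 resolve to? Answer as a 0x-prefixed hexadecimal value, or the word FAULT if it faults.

Trace:
#0 VA=0x3C220B034 (r,kernel):
  lvl0: tbl 0x2D, slot 15 ⇒ 0x31007 (P1/RW1/US1/PS0)
  lvl1: tbl 0x31, slot 17 ⇒ 0x35007 (P1/RW1/US1/PS0)
  lvl2: tbl 0x35, slot 11 ⇒ 0x36007 (P1/RW1/US1/PS0)
  ✓ 0x36034  — 3 lookups
#1 VA=0x540807632 (r,kernel):
  lvl0: tbl 0x2D, slot 21 ⇒ 0x3A007 (P1/RW1/US1/PS0)
  lvl1: tbl 0x3A, slot 4 ⇒ 0x3E007 (P1/RW1/US1/PS0)
  lvl2: tbl 0x3E, slot 7 ⇒ 0x40007 (P1/RW1/US1/PS0)
  ✓ 0x40632  — 3 lookups
#2 VA=0x1C0617B8F (r,kernel):
  lvl0: tbl 0x2D, slot 7 ⇒ 0x41007 (P1/RW1/US1/PS0)
  lvl1: tbl 0x41, slot 3 ⇒ 0x42007 (P1/RW1/US1/PS0)
  lvl2: tbl 0x42, slot 23 ⇒ 0x43007 (P1/RW1/US1/PS0)
  ✓ 0x43B8F  — 3 lookups
#3 VA=0x6C14072BE (r,kernel):
  lvl0: tbl 0x2D, slot 27 ⇒ 0x45007 (P1/RW1/US1/PS0)
  lvl1: tbl 0x45, slot 10 ⇒ 0x46007 (P1/RW1/US1/PS0)
  lvl2: tbl 0x46, slot 7 ⇒ 0x49007 (P1/RW1/US1/PS0)
  ✓ 0x492BE  — 3 lookups
#4 VA=0x341201C33 (r,kernel):
  lvl0: tbl 0x2D, slot 13 ⇒ 0x4B007 (P1/RW1/US1/PS0)
  lvl1: tbl 0x4B, slot 9 ⇒ 0x4F007 (P1/RW1/US1/PS0)
  lvl2: tbl 0x4F, slot 1 ⇒ 0x53007 (P1/RW1/US1/PS0)
  ✓ 0x53C33  — 3 lookups

Access #3 PA: 0x492BE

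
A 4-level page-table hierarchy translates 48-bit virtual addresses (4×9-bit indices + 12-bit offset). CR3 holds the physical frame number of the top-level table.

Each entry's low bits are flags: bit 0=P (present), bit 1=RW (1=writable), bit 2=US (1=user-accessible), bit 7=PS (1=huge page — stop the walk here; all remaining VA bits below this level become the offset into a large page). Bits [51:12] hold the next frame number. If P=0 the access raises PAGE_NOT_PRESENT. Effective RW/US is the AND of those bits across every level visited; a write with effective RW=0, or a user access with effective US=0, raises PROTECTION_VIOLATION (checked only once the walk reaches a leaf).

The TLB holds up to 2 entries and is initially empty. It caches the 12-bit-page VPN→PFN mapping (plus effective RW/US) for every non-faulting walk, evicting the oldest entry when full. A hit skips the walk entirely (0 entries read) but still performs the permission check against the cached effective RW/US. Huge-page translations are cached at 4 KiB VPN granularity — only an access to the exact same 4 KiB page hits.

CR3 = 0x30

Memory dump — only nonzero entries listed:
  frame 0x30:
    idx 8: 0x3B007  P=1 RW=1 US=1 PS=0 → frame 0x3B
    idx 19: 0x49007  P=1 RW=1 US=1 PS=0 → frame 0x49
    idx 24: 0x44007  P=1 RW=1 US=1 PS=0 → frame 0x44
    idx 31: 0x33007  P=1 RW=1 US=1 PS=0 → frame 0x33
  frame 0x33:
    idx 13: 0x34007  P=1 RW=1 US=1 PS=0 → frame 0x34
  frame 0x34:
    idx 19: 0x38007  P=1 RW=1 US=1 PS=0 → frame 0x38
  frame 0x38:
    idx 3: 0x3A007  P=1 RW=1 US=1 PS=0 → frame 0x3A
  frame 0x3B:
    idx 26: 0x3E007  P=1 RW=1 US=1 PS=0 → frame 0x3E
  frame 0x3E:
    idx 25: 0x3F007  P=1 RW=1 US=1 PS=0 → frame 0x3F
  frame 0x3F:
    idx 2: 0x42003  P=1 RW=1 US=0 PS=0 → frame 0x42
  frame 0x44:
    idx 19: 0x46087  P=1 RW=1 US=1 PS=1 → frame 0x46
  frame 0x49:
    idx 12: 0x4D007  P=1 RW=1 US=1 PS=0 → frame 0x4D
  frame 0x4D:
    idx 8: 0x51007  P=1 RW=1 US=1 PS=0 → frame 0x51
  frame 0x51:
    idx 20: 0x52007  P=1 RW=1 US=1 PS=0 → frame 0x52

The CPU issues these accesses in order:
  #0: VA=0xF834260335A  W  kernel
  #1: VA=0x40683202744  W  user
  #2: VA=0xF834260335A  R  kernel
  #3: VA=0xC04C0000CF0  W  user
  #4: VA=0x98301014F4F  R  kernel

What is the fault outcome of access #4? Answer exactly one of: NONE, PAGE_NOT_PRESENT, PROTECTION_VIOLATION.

Trace:
#0 VA=0xF834260335A (w,kernel):
  L0: frame=0x30 idx=31 entry=0x33007 [P=1 RW=1 US=1 PS=0]
  L1: frame=0x33 idx=13 entry=0x34007 [P=1 RW=1 US=1 PS=0]
  L2: frame=0x34 idx=19 entry=0x38007 [P=1 RW=1 US=1 PS=0]
  L3: frame=0x38 idx=3 entry=0x3A007 [P=1 RW=1 US=1 PS=0]
  ✓ 0x3A35A  — 4 lookups
#1 VA=0x40683202744 (w,user):
  L0: frame=0x30 idx=8 entry=0x3B007 [P=1 RW=1 US=1 PS=0]
  L1: frame=0x3B idx=26 entry=0x3E007 [P=1 RW=1 US=1 PS=0]
  L2: frame=0x3E idx=25 entry=0x3F007 [P=1 RW=1 US=1 PS=0]
  L3: frame=0x3F idx=2 entry=0x42003 [P=1 RW=1 US=0 PS=0]
  ✗ PROTECTION_VIOLATION  [4 reads]
#2 VA=0xF834260335A (r,kernel):
  TLB hit vpn=0xF8342603 → PA=0x3A35A
#3 VA=0xC04C0000CF0 (w,user):
  L0: frame=0x30 idx=24 entry=0x44007 [P=1 RW=1 US=1 PS=0]
  L1: frame=0x44 idx=19 entry=0x46087 [P=1 RW=1 US=1 PS=1]
  ✓ 0x46CF0 (huge @L1)  — 2 lookups
#4 VA=0x98301014F4F (r,kernel):
  L0: frame=0x30 idx=19 entry=0x49007 [P=1 RW=1 US=1 PS=0]
  L1: frame=0x49 idx=12 entry=0x4D007 [P=1 RW=1 US=1 PS=0]
  L2: frame=0x4D idx=8 entry=0x51007 [P=1 RW=1 US=1 PS=0]
  L3: frame=0x51 idx=20 entry=0x52007 [P=1 RW=1 US=1 PS=0]
  ✓ 0x52F4F  — 4 lookups

Access #4 fault: NONE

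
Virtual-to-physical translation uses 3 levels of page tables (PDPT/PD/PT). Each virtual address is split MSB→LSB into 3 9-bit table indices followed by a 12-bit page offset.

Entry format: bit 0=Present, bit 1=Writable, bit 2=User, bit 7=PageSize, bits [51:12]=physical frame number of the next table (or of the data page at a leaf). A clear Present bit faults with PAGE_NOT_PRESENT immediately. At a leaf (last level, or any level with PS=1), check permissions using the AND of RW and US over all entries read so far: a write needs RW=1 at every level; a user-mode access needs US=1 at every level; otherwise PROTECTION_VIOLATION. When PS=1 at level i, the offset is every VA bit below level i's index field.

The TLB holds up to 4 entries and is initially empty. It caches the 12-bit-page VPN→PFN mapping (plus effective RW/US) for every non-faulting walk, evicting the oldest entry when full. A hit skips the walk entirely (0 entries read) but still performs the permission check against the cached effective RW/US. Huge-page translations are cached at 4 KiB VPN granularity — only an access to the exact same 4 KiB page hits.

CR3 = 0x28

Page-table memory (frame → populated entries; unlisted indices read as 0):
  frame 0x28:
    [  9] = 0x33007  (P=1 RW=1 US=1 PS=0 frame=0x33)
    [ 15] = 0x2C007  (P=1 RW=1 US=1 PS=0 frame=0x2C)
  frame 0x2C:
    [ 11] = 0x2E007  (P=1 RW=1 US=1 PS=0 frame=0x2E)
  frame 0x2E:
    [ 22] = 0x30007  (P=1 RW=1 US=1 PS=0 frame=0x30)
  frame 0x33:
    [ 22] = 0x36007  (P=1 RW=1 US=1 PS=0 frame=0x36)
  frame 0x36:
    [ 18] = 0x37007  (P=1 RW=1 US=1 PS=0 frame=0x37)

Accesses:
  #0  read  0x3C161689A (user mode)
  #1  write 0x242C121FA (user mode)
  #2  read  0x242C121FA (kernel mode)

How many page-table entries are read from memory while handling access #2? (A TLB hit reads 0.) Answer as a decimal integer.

Walk each access:
#0 VA=0x3C161689A (r,user):
  lvl0: tbl 0x28, slot 15 ⇒ 0x2C007 (P1/RW1/US1/PS0)
  lvl1: tbl 0x2C, slot 11 ⇒ 0x2E007 (P1/RW1/US1/PS0)
  lvl2: tbl 0x2E, slot 22 ⇒ 0x30007 (P1/RW1/US1/PS0)
  ✓ 0x3089A  — 3 lookups
#1 VA=0x242C121FA (w,user):
  lvl0: tbl 0x28, slot 9 ⇒ 0x33007 (P1/RW1/US1/PS0)
  lvl1: tbl 0x33, slot 22 ⇒ 0x36007 (P1/RW1/US1/PS0)
  lvl2: tbl 0x36, slot 18 ⇒ 0x37007 (P1/RW1/US1/PS0)
  ✓ 0x371FA  — 3 lookups
#2 VA=0x242C121FA (r,kernel):
  TLB hit vpn=0x242C12 → PA=0x371FA

Entries read for #2: 0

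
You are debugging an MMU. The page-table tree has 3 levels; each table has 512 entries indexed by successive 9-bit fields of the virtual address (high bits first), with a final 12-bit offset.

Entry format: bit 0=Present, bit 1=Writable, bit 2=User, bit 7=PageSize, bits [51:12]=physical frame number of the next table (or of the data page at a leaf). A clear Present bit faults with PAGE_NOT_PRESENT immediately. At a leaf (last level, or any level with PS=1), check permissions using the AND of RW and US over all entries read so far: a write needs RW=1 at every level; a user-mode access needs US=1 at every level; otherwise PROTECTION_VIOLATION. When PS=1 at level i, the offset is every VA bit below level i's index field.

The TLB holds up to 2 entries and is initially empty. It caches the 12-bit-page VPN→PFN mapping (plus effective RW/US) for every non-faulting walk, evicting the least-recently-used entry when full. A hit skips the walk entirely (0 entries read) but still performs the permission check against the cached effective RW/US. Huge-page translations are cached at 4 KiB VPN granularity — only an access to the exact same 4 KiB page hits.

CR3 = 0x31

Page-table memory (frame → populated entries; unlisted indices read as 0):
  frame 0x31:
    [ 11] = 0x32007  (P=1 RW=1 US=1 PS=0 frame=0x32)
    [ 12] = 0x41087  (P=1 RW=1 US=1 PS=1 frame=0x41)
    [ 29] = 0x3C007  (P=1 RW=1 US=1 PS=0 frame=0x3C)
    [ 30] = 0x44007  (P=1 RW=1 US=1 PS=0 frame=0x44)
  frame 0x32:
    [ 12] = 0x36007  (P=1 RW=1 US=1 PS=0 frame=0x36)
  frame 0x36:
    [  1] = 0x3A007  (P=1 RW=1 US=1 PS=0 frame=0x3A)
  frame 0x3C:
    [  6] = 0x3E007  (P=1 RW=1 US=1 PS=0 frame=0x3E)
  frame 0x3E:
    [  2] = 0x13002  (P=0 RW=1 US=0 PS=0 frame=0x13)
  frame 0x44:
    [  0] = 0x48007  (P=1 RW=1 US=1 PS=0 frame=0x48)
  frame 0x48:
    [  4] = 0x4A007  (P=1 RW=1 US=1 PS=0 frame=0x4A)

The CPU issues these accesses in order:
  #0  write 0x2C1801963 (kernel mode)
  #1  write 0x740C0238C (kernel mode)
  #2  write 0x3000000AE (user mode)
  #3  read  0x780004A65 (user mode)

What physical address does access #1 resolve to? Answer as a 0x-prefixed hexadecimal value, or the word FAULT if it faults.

Trace:
#0 VA=0x2C1801963 (w,kernel):
  [0] read 0x31 idx=11: raw=0x32007 flags P=1 W=1 U=1 S=0
  [1] read 0x32 idx=12: raw=0x36007 flags P=1 W=1 U=1 S=0
  [2] read 0x36 idx=1: raw=0x3A007 flags P=1 W=1 U=1 S=0
  → PA=0x3A963  (3 entries read)
#1 VA=0x740C0238C (w,kernel):
  [0] read 0x31 idx=29: raw=0x3C007 flags P=1 W=1 U=1 S=0
  [1] read 0x3C idx=6: raw=0x3E007 flags P=1 W=1 U=1 S=0
  [2] read 0x3E idx=2: raw=0x13002 flags P=0 W=1 U=0 S=0
  → PAGE_NOT_PRESENT  (3 entries read)
#2 VA=0x3000000AE (w,user):
  [0] read 0x31 idx=12: raw=0x41087 flags P=1 W=1 U=1 S=1
  → PA=0x410AE (huge @L0)  (1 entries read)
#3 VA=0x780004A65 (r,user):
  [0] read 0x31 idx=30: raw=0x44007 flags P=1 W=1 U=1 S=0
  [1] read 0x44 idx=0: raw=0x48007 flags P=1 W=1 U=1 S=0
  [2] read 0x48 idx=4: raw=0x4A007 flags P=1 W=1 U=1 S=0
  → PA=0x4AA65  (3 entries read)

Access #1 PA: FAULT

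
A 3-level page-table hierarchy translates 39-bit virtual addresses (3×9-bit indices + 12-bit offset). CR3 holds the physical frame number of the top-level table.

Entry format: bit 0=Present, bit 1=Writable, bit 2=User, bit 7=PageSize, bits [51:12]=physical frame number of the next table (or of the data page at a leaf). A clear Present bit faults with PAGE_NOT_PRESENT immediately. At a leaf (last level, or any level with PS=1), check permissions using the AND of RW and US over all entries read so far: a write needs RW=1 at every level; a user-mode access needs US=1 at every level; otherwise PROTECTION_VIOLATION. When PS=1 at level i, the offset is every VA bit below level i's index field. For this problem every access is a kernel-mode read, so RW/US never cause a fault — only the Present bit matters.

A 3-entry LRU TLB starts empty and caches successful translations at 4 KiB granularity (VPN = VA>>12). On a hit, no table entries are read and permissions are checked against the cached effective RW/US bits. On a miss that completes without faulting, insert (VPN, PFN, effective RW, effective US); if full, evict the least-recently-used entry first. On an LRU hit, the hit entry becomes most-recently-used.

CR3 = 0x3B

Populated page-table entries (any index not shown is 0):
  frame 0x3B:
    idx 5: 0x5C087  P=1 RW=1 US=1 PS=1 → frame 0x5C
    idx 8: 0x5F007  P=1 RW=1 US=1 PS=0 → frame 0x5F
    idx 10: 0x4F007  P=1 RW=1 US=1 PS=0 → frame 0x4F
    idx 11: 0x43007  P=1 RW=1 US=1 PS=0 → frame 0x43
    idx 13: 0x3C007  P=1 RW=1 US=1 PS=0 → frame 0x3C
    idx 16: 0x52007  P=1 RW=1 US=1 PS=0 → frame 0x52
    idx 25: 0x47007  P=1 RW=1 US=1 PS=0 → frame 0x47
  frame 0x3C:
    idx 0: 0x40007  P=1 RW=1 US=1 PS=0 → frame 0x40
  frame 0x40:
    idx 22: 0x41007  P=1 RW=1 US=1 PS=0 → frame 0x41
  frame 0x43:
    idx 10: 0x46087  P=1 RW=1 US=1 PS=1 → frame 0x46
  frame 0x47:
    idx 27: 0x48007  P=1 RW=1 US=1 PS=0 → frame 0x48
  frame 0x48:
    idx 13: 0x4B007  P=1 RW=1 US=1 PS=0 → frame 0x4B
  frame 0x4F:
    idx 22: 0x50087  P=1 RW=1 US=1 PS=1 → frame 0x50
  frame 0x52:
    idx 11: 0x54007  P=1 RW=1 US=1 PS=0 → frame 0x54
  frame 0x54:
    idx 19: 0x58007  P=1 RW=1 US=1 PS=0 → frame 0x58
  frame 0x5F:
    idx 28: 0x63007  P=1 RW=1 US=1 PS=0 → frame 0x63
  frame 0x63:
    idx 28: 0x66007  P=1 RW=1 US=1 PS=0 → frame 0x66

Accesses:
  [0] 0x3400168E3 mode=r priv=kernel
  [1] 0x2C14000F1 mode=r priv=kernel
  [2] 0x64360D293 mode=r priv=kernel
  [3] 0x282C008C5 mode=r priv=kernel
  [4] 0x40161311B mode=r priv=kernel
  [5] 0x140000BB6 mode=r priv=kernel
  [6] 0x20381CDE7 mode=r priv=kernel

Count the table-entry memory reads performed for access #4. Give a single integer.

Walk each access:
#0 VA=0x3400168E3 (r,kernel):
  L0 @0x3B[13] → 0x3C007  P=1,RW=1,US=1,PS=0
  L1 @0x3C[0] → 0x40007  P=1,RW=1,US=1,PS=0
  L2 @0x40[22] → 0x41007  P=1,RW=1,US=1,PS=0
  ⇒ phys 0x418E3  [3 reads]
#1 VA=0x2C14000F1 (r,kernel):
  L0 @0x3B[11] → 0x43007  P=1,RW=1,US=1,PS=0
  L1 @0x43[10] → 0x46087  P=1,RW=1,US=1,PS=1
  ⇒ phys 0x460F1 (huge @L1)  [2 reads]
#2 VA=0x64360D293 (r,kernel):
  L0 @0x3B[25] → 0x47007  P=1,RW=1,US=1,PS=0
  L1 @0x47[27] → 0x48007  P=1,RW=1,US=1,PS=0
  L2 @0x48[13] → 0x4B007  P=1,RW=1,US=1,PS=0
  ⇒ phys 0x4B293  [3 reads]
#3 VA=0x282C008C5 (r,kernel):
  L0 @0x3B[10] → 0x4F007  P=1,RW=1,US=1,PS=0
  L1 @0x4F[22] → 0x50087  P=1,RW=1,US=1,PS=1
  ⇒ phys 0x508C5 (huge @L1)  [2 reads]
#4 VA=0x40161311B (r,kernel):
  L0 @0x3B[16] → 0x52007  P=1,RW=1,US=1,PS=0
  L1 @0x52[11] → 0x54007  P=1,RW=1,US=1,PS=0
  L2 @0x54[19] → 0x58007  P=1,RW=1,US=1,PS=0
  ⇒ phys 0x5811B  [3 reads]
#5 VA=0x140000BB6 (r,kernel):
  L0 @0x3B[5] → 0x5C087  P=1,RW=1,US=1,PS=1
  ⇒ phys 0x5CBB6 (huge @L0)  [1 reads]
#6 VA=0x20381CDE7 (r,kernel):
  L0 @0x3B[8] → 0x5F007  P=1,RW=1,US=1,PS=0
  L1 @0x5F[28] → 0x63007  P=1,RW=1,US=1,PS=0
  L2 @0x63[28] → 0x66007  P=1,RW=1,US=1,PS=0
  ⇒ phys 0x66DE7  [3 reads]

Entries read for #4: 3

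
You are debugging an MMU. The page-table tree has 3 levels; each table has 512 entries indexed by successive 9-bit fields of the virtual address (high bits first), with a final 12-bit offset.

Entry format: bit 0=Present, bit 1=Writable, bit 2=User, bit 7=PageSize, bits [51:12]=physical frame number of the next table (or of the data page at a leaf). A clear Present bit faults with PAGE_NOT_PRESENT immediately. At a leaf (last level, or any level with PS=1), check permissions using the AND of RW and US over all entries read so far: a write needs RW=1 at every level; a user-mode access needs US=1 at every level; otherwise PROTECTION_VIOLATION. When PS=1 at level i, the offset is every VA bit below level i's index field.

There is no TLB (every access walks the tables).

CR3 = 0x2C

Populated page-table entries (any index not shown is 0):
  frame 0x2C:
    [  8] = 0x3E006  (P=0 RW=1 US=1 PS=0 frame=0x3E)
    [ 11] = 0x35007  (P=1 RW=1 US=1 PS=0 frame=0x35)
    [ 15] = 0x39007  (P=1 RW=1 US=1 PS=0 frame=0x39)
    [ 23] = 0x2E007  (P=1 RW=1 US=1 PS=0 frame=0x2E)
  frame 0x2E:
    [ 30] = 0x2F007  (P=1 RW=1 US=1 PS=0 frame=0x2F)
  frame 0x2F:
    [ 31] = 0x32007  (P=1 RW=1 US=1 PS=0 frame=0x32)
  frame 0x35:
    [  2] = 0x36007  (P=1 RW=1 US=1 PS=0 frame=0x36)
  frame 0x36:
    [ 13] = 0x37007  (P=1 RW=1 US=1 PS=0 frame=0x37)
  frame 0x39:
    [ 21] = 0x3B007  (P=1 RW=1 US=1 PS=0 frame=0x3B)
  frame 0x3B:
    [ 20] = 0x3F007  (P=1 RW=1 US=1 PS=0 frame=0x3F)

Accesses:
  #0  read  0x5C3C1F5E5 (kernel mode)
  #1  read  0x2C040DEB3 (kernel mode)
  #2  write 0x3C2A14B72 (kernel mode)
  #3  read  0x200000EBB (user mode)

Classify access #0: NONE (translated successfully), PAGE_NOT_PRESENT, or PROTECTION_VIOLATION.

Per-access translation:
#0 VA=0x5C3C1F5E5 (r,kernel):
  [0] read 0x2C idx=23: raw=0x2E007 flags P=1 W=1 U=1 S=0
  [1] read 0x2E idx=30: raw=0x2F007 flags P=1 W=1 U=1 S=0
  [2] read 0x2F idx=31: raw=0x32007 flags P=1 W=1 U=1 S=0
  ⇒ phys 0x325E5  [3 reads]
#1 VA=0x2C040DEB3 (r,kernel):
  [0] read 0x2C idx=11: raw=0x35007 flags P=1 W=1 U=1 S=0
  [1] read 0x35 idx=2: raw=0x36007 flags P=1 W=1 U=1 S=0
  [2] read 0x36 idx=13: raw=0x37007 flags P=1 W=1 U=1 S=0
  ⇒ phys 0x37EB3  [3 reads]
#2 VA=0x3C2A14B72 (w,kernel):
  [0] read 0x2C idx=15: raw=0x39007 flags P=1 W=1 U=1 S=0
  [1] read 0x39 idx=21: raw=0x3B007 flags P=1 W=1 U=1 S=0
  [2] read 0x3B idx=20: raw=0x3F007 flags P=1 W=1 U=1 S=0
  ⇒ phys 0x3FB72  [3 reads]
#3 VA=0x200000EBB (r,user):
  [0] read 0x2C idx=8: raw=0x3E006 flags P=0 W=1 U=1 S=0
  ⇒ fault: PAGE_NOT_PRESENT  — 1 lookups

Access #0 fault: NONE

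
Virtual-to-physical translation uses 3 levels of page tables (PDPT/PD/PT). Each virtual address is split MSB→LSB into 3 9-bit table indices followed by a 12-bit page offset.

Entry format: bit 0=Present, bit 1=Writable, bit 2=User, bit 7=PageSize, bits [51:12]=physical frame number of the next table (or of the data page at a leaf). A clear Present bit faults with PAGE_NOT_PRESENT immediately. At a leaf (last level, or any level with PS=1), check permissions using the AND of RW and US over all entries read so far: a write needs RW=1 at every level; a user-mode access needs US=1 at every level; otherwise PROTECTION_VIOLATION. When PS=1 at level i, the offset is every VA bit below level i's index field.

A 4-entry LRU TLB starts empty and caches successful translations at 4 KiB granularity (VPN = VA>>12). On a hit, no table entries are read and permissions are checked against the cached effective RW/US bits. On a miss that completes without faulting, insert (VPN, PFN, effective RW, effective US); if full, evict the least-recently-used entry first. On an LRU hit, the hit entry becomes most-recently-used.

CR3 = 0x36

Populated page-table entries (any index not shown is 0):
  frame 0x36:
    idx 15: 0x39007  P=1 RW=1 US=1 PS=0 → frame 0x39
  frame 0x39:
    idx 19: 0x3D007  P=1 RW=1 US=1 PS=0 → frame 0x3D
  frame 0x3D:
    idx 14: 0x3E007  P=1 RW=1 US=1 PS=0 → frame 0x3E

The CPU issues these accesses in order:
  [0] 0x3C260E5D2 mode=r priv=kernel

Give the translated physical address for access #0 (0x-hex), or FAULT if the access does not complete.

Per-access translation:
#0 VA=0x3C260E5D2 (r,kernel):
  L0: frame=0x36 idx=15 entry=0x39007 [P=1 RW=1 US=1 PS=0]
  L1: frame=0x39 idx=19 entry=0x3D007 [P=1 RW=1 US=1 PS=0]
  L2: frame=0x3D idx=14 entry=0x3E007 [P=1 RW=1 US=1 PS=0]
  ✓ 0x3E5D2  — 3 lookups

Access #0 PA: 0x3E5D2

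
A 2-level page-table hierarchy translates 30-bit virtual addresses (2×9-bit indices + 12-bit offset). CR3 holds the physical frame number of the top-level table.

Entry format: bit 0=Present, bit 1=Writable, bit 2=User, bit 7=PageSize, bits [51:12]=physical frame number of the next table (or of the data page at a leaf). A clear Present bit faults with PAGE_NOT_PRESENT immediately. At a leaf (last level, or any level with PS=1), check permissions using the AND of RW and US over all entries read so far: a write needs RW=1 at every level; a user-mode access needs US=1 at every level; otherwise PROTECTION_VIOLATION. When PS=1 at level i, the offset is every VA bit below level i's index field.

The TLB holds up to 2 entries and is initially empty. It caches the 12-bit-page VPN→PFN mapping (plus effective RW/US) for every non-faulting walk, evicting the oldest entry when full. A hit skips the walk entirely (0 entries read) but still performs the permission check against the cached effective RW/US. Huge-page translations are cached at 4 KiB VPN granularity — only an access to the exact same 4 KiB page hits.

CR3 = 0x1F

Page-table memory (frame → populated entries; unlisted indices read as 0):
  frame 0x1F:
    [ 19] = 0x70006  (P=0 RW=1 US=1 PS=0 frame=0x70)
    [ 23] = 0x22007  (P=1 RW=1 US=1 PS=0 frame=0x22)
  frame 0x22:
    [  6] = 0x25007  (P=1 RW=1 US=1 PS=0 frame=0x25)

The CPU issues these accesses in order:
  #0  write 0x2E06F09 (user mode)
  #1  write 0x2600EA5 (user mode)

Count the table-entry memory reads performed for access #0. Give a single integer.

Walk each access:
#0 VA=0x2E06F09 (w,user):
  lvl0: tbl 0x1F, slot 23 ⇒ 0x22007 (P1/RW1/US1/PS0)
  lvl1: tbl 0x22, slot 6 ⇒ 0x25007 (P1/RW1/US1/PS0)
  ✓ 0x25F09  — 2 lookups
#1 VA=0x2600EA5 (w,user):
  lvl0: tbl 0x1F, slot 19 ⇒ 0x70006 (P0/RW1/US1/PS0)
  ✗ PAGE_NOT_PRESENT  [1 reads]

Entries read for #0: 2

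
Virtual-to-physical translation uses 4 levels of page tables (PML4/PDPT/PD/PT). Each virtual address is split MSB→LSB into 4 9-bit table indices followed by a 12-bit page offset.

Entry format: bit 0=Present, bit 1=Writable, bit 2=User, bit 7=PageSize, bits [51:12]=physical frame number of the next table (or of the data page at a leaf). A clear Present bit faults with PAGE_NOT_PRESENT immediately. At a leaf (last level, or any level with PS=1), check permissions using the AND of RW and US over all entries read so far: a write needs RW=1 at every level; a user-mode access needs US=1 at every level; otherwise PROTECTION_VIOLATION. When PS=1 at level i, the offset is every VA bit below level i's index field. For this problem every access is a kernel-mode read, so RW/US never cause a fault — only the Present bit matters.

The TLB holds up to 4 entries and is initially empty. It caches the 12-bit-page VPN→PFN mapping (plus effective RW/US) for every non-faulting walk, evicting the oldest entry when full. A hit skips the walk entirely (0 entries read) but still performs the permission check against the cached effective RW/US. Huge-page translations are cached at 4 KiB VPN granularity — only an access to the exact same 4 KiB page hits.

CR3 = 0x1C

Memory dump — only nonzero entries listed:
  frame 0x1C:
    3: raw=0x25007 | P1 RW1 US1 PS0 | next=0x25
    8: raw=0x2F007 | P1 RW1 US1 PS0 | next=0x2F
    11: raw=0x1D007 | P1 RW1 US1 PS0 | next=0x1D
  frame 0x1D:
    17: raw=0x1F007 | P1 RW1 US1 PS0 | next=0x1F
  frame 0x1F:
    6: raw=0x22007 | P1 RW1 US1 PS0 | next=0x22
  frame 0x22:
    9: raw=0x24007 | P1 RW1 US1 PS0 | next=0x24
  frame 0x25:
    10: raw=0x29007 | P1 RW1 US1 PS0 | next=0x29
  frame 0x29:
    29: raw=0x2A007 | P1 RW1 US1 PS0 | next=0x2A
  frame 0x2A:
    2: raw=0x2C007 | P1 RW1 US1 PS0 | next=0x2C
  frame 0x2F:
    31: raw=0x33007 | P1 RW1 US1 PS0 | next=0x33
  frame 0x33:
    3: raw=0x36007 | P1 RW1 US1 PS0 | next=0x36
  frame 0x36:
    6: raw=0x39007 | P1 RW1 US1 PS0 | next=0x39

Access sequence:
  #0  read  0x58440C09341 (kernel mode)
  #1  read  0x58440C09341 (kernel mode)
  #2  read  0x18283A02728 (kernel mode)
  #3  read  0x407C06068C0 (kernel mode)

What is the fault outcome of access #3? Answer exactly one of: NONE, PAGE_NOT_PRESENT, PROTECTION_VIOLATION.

Per-access translation:
#0 VA=0x58440C09341 (r,kernel):
  L0: frame=0x1C idx=11 entry=0x1D007 [P=1 RW=1 US=1 PS=0]
  L1: frame=0x1D idx=17 entry=0x1F007 [P=1 RW=1 US=1 PS=0]
  L2: frame=0x1F idx=6 entry=0x22007 [P=1 RW=1 US=1 PS=0]
  L3: frame=0x22 idx=9 entry=0x24007 [P=1 RW=1 US=1 PS=0]
  → PA=0x24341  (4 entries read)
#1 VA=0x58440C09341 (r,kernel):
  TLB hit vpn=0x58440C09 → PA=0x24341
#2 VA=0x18283A02728 (r,kernel):
  L0: frame=0x1C idx=3 entry=0x25007 [P=1 RW=1 US=1 PS=0]
  L1: frame=0x25 idx=10 entry=0x29007 [P=1 RW=1 US=1 PS=0]
  L2: frame=0x29 idx=29 entry=0x2A007 [P=1 RW=1 US=1 PS=0]
  L3: frame=0x2A idx=2 entry=0x2C007 [P=1 RW=1 US=1 PS=0]
  → PA=0x2C728  (4 entries read)
#3 VA=0x407C06068C0 (r,kernel):
  L0: frame=0x1C idx=8 entry=0x2F007 [P=1 RW=1 US=1 PS=0]
  L1: frame=0x2F idx=31 entry=0x33007 [P=1 RW=1 US=1 PS=0]
  L2: frame=0x33 idx=3 entry=0x36007 [P=1 RW=1 US=1 PS=0]
  L3: frame=0x36 idx=6 entry=0x39007 [P=1 RW=1 US=1 PS=0]
  → PA=0x398C0  (4 entries read)

Access #3 fault: NONE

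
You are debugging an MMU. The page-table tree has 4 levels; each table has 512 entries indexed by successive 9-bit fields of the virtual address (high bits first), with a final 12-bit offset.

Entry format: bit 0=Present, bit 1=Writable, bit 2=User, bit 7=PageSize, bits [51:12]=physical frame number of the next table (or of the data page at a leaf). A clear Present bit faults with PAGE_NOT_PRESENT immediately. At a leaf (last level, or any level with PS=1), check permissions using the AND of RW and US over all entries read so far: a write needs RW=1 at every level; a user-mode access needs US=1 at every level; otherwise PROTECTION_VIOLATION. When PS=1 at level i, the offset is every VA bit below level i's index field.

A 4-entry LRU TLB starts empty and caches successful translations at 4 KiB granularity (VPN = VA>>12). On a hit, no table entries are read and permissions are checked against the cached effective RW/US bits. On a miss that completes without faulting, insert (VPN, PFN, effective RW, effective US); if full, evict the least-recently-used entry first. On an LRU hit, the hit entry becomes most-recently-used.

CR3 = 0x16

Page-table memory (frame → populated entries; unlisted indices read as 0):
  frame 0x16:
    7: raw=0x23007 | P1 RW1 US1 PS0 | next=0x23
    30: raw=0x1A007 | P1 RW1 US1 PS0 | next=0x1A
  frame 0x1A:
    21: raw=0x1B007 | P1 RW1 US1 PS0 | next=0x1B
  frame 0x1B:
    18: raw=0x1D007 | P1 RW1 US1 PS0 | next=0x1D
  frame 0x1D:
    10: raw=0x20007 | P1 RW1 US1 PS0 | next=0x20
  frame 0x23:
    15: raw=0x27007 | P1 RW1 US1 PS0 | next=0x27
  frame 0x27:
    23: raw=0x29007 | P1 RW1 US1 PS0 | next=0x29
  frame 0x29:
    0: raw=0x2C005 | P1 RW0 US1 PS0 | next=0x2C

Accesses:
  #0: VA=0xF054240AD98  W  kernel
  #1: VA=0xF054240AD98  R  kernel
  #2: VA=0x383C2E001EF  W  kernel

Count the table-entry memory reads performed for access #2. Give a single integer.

Per-access translation:
#0 VA=0xF054240AD98 (w,kernel):
  lvl0: tbl 0x16, slot 30 ⇒ 0x1A007 (P1/RW1/US1/PS0)
  lvl1: tbl 0x1A, slot 21 ⇒ 0x1B007 (P1/RW1/US1/PS0)
  lvl2: tbl 0x1B, slot 18 ⇒ 0x1D007 (P1/RW1/US1/PS0)
  lvl3: tbl 0x1D, slot 10 ⇒ 0x20007 (P1/RW1/US1/PS0)
  ⇒ phys 0x20D98  [4 reads]
#1 VA=0xF054240AD98 (r,kernel):
  TLB hit vpn=0xF054240A → PA=0x20D98
#2 VA=0x383C2E001EF (w,kernel):
  lvl0: tbl 0x16, slot 7 ⇒ 0x23007 (P1/RW1/US1/PS0)
  lvl1: tbl 0x23, slot 15 ⇒ 0x27007 (P1/RW1/US1/PS0)
  lvl2: tbl 0x27, slot 23 ⇒ 0x29007 (P1/RW1/US1/PS0)
  lvl3: tbl 0x29, slot 0 ⇒ 0x2C005 (P1/RW0/US1/PS0)
  → PROTECTION_VIOLATION  (4 entries read)

Entries read for #2: 4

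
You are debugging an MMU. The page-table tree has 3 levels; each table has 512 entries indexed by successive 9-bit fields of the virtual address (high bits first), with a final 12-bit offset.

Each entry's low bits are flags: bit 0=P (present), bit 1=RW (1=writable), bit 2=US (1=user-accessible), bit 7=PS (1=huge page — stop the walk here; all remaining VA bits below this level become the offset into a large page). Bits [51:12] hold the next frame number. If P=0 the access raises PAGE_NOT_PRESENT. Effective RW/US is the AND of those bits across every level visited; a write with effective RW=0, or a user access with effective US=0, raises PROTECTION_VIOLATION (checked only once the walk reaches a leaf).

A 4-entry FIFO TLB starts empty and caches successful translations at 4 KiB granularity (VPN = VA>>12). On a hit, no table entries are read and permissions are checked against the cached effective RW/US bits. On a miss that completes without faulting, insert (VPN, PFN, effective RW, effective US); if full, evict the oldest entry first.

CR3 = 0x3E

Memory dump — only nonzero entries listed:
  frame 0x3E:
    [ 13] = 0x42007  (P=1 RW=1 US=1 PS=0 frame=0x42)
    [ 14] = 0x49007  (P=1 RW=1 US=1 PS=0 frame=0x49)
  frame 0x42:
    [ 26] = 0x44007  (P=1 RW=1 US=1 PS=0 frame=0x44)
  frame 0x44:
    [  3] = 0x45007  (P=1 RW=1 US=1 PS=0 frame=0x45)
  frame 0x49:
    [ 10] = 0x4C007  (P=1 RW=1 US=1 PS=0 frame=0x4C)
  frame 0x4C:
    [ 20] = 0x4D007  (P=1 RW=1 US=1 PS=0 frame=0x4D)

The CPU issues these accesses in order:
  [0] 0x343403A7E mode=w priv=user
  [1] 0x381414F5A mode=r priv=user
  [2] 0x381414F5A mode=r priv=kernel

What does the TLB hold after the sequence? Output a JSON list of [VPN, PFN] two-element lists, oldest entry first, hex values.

Per-access translation:
#0 VA=0x343403A7E (w,user):
  [0] read 0x3E idx=13: raw=0x42007 flags P=1 W=1 U=1 S=0
  [1] read 0x42 idx=26: raw=0x44007 flags P=1 W=1 U=1 S=0
  [2] read 0x44 idx=3: raw=0x45007 flags P=1 W=1 U=1 S=0
  ⇒ phys 0x45A7E  [3 reads]
#1 VA=0x381414F5A (r,user):
  [0] read 0x3E idx=14: raw=0x49007 flags P=1 W=1 U=1 S=0
  [1] read 0x49 idx=10: raw=0x4C007 flags P=1 W=1 U=1 S=0
  [2] read 0x4C idx=20: raw=0x4D007 flags P=1 W=1 U=1 S=0
  ⇒ phys 0x4DF5A  [3 reads]
#2 VA=0x381414F5A (r,kernel):
  TLB hit vpn=0x381414 → PA=0x4DF5A

TLB: [["0x343403", "0x45"], ["0x381414", "0x4D"]]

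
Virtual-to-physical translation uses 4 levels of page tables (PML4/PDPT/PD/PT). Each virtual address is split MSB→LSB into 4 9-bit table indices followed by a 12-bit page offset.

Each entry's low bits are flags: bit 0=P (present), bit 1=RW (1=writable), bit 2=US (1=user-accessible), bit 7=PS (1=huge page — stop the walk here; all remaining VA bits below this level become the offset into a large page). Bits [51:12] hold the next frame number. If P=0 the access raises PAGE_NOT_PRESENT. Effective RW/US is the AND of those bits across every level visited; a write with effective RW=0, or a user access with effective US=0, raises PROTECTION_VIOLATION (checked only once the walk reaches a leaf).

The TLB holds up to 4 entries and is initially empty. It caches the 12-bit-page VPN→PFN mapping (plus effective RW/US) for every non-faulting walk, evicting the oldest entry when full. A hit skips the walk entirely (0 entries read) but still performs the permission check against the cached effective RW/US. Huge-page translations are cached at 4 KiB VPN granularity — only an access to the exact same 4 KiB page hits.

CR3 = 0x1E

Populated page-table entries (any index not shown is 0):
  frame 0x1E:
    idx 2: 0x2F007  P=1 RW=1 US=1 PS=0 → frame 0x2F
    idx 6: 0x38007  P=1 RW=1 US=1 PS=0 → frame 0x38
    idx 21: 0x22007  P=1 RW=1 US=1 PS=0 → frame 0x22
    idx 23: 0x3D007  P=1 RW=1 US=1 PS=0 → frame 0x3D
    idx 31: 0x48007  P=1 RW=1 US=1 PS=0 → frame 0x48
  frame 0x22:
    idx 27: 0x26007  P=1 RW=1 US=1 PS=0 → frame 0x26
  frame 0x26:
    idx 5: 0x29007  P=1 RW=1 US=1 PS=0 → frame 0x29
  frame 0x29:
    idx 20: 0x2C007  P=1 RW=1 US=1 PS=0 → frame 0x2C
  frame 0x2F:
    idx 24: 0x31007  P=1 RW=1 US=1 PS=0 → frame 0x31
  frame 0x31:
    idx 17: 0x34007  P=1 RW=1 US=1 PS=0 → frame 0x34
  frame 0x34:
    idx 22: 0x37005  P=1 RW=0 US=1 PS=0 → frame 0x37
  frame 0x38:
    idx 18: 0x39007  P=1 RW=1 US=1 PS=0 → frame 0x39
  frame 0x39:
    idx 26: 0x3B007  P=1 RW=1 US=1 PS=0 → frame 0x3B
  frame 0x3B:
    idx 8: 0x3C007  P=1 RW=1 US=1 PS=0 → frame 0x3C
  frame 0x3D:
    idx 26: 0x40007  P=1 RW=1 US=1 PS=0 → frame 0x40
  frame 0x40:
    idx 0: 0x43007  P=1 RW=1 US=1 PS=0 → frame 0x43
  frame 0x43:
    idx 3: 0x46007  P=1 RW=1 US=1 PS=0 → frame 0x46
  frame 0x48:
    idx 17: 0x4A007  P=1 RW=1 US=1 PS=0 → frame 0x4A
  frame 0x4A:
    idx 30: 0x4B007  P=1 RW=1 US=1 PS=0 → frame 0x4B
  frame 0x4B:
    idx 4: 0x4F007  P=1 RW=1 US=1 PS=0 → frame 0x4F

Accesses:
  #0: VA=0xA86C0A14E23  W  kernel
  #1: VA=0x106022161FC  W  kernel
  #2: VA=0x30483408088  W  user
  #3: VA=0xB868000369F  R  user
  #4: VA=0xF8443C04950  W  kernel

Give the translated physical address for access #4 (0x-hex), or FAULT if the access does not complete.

Trace:
#0 VA=0xA86C0A14E23 (w,kernel):
  L0: frame=0x1E idx=21 entry=0x22007 [P=1 RW=1 US=1 PS=0]
  L1: frame=0x22 idx=27 entry=0x26007 [P=1 RW=1 US=1 PS=0]
  L2: frame=0x26 idx=5 entry=0x29007 [P=1 RW=1 US=1 PS=0]
  L3: frame=0x29 idx=20 entry=0x2C007 [P=1 RW=1 US=1 PS=0]
  ⇒ phys 0x2CE23  [4 reads]
#1 VA=0x106022161FC (w,kernel):
  L0: frame=0x1E idx=2 entry=0x2F007 [P=1 RW=1 US=1 PS=0]
  L1: frame=0x2F idx=24 entry=0x31007 [P=1 RW=1 US=1 PS=0]
  L2: frame=0x31 idx=17 entry=0x34007 [P=1 RW=1 US=1 PS=0]
  L3: frame=0x34 idx=22 entry=0x37005 [P=1 RW=0 US=1 PS=0]
  → PROTECTION_VIOLATION  (4 entries read)
#2 VA=0x30483408088 (w,user):
  L0: frame=0x1E idx=6 entry=0x38007 [P=1 RW=1 US=1 PS=0]
  L1: frame=0x38 idx=18 entry=0x39007 [P=1 RW=1 US=1 PS=0]
  L2: frame=0x39 idx=26 entry=0x3B007 [P=1 RW=1 US=1 PS=0]
  L3: frame=0x3B idx=8 entry=0x3C007 [P=1 RW=1 US=1 PS=0]
  ⇒ phys 0x3C088  [4 reads]
#3 VA=0xB868000369F (r,user):
  L0: frame=0x1E idx=23 entry=0x3D007 [P=1 RW=1 US=1 PS=0]
  L1: frame=0x3D idx=26 entry=0x40007 [P=1 RW=1 US=1 PS=0]
  L2: frame=0x40 idx=0 entry=0x43007 [P=1 RW=1 US=1 PS=0]
  L3: frame=0x43 idx=3 entry=0x46007 [P=1 RW=1 US=1 PS=0]
  ⇒ phys 0x4669F  [4 reads]
#4 VA=0xF8443C04950 (w,kernel):
  L0: frame=0x1E idx=31 entry=0x48007 [P=1 RW=1 US=1 PS=0]
  L1: frame=0x48 idx=17 entry=0x4A007 [P=1 RW=1 US=1 PS=0]
  L2: frame=0x4A idx=30 entry=0x4B007 [P=1 RW=1 US=1 PS=0]
  L3: frame=0x4B idx=4 entry=0x4F007 [P=1 RW=1 US=1 PS=0]
  ⇒ phys 0x4F950  [4 reads]

Access #4 PA: 0x4F950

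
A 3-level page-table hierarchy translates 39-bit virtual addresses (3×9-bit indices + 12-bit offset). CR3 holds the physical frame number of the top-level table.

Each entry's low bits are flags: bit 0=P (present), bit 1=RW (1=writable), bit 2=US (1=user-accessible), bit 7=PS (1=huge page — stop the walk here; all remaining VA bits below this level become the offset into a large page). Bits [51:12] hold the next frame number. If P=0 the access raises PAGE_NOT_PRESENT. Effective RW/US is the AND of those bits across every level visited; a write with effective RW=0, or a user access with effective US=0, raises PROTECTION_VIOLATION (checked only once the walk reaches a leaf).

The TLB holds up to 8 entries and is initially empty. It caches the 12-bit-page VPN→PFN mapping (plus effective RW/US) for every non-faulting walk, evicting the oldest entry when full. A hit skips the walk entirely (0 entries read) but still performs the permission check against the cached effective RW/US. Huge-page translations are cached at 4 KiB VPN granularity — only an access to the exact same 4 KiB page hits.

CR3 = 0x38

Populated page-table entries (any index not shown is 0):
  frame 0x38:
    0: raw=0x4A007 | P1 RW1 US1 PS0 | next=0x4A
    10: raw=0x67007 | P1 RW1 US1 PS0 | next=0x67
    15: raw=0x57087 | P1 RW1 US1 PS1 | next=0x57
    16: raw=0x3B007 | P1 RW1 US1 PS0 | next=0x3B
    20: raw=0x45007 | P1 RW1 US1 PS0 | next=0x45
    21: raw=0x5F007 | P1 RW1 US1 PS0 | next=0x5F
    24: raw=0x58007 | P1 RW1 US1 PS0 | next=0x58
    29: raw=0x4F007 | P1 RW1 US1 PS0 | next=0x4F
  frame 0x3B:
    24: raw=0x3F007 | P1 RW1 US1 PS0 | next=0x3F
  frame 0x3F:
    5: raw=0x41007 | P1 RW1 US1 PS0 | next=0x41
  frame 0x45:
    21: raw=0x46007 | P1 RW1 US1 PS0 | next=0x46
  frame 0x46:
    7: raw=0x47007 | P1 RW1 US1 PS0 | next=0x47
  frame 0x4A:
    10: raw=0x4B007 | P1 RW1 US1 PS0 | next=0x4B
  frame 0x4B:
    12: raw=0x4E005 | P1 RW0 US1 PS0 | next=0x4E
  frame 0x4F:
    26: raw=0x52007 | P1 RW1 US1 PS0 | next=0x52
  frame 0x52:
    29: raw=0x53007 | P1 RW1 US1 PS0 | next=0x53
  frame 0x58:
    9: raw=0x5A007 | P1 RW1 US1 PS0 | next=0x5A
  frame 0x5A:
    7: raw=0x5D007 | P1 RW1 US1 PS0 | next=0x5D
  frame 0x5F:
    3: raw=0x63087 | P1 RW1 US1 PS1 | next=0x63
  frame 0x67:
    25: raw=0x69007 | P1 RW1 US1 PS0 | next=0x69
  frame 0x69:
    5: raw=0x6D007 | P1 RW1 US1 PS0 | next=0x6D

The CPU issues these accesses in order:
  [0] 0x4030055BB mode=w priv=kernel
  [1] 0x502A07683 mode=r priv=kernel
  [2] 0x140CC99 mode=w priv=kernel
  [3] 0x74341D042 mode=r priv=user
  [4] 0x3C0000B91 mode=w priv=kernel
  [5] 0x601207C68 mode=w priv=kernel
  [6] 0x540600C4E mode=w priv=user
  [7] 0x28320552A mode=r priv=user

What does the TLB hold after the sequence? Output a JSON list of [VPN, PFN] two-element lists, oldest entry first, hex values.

Walk each access:
#0 VA=0x4030055BB (w,kernel):
  [0] read 0x38 idx=16: raw=0x3B007 flags P=1 W=1 U=1 S=0
  [1] read 0x3B idx=24: raw=0x3F007 flags P=1 W=1 U=1 S=0
  [2] read 0x3F idx=5: raw=0x41007 flags P=1 W=1 U=1 S=0
  ⇒ phys 0x415BB  [3 reads]
#1 VA=0x502A07683 (r,kernel):
  [0] read 0x38 idx=20: raw=0x45007 flags P=1 W=1 U=1 S=0
  [1] read 0x45 idx=21: raw=0x46007 flags P=1 W=1 U=1 S=0
  [2] read 0x46 idx=7: raw=0x47007 flags P=1 W=1 U=1 S=0
  ⇒ phys 0x47683  [3 reads]
#2 VA=0x140CC99 (w,kernel):
  [0] read 0x38 idx=0: raw=0x4A007 flags P=1 W=1 U=1 S=0
  [1] read 0x4A idx=10: raw=0x4B007 flags P=1 W=1 U=1 S=0
  [2] read 0x4B idx=12: raw=0x4E005 flags P=1 W=0 U=1 S=0
  → PROTECTION_VIOLATION  (3 entries read)
#3 VA=0x74341D042 (r,user):
  [0] read 0x38 idx=29: raw=0x4F007 flags P=1 W=1 U=1 S=0
  [1] read 0x4F idx=26: raw=0x52007 flags P=1 W=1 U=1 S=0
  [2] read 0x52 idx=29: raw=0x53007 flags P=1 W=1 U=1 S=0
  ⇒ phys 0x53042  [3 reads]
#4 VA=0x3C0000B91 (w,kernel):
  [0] read 0x38 idx=15: raw=0x57087 flags P=1 W=1 U=1 S=1
  ⇒ phys 0x57B91 (huge @L0)  [1 reads]
#5 VA=0x601207C68 (w,kernel):
  [0] read 0x38 idx=24: raw=0x58007 flags P=1 W=1 U=1 S=0
  [1] read 0x58 idx=9: raw=0x5A007 flags P=1 W=1 U=1 S=0
  [2] read 0x5A idx=7: raw=0x5D007 flags P=1 W=1 U=1 S=0
  ⇒ phys 0x5DC68  [3 reads]
#6 VA=0x540600C4E (w,user):
  [0] read 0x38 idx=21: raw=0x5F007 flags P=1 W=1 U=1 S=0
  [1] read 0x5F idx=3: raw=0x63087 flags P=1 W=1 U=1 S=1
  ⇒ phys 0x63C4E (huge @L1)  [2 reads]
#7 VA=0x28320552A (r,user):
  [0] read 0x38 idx=10: raw=0x67007 flags P=1 W=1 U=1 S=0
  [1] read 0x67 idx=25: raw=0x69007 flags P=1 W=1 U=1 S=0
  [2] read 0x69 idx=5: raw=0x6D007 flags P=1 W=1 U=1 S=0
  ⇒ phys 0x6D52A  [3 reads]

TLB: [["0x403005", "0x41"], ["0x502A07", "0x47"], ["0x74341D", "0x53"], ["0x3C0000", "0x57"], ["0x601207", "0x5D"], ["0x540600", "0x63"], ["0x283205", "0x6D"]]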